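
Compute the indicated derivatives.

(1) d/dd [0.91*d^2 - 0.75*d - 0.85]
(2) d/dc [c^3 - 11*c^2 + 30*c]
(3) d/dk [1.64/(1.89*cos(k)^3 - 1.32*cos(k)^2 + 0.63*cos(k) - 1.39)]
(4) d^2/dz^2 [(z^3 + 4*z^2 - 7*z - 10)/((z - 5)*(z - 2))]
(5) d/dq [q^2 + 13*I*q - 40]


(1) = 1.82*d - 0.75
(2) = 3*c^2 - 22*c + 30
(3) = (9.2988*cos(k)^2 - 4.3296*cos(k) + 1.0332)*sin(k)/(1.89*cos(k)^3 - 1.32*cos(k)^2 + 0.63*cos(k) - 1.39)^2
(4) = 120/(z^3 - 15*z^2 + 75*z - 125)
(5) = 2*q + 13*I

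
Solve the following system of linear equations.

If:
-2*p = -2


Then:
p = 1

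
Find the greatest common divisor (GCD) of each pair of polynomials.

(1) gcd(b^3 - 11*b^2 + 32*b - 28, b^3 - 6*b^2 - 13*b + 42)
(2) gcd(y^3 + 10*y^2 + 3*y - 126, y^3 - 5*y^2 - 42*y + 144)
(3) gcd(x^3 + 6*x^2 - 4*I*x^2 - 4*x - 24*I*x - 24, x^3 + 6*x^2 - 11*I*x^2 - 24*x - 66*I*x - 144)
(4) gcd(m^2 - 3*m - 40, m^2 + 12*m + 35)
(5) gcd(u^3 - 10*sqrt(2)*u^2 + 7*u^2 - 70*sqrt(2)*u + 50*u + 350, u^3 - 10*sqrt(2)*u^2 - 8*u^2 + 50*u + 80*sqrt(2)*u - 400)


(1) = gcd((b - 7)*(b - 2)^2, (b - 7)*(b - 2)*(b + 3)) = b^2 - 9*b + 14
(2) = gcd((y - 3)*(y + 6)*(y + 7), (y - 8)*(y - 3)*(y + 6)) = y^2 + 3*y - 18
(3) = x + 6
(4) = gcd((m - 8)*(m + 5), (m + 5)*(m + 7)) = m + 5
(5) = u^2 - 10*sqrt(2)*u + 50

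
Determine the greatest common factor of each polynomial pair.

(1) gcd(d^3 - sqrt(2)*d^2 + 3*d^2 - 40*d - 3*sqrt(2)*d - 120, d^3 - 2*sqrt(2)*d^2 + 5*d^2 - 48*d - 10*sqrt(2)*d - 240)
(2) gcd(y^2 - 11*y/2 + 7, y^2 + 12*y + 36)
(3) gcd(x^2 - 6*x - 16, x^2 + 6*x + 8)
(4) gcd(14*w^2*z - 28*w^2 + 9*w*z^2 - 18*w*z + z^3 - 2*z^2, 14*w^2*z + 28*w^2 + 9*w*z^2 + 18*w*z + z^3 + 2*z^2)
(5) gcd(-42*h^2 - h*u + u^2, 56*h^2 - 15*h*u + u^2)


(1) = gcd((d + 3)*(d - 5*sqrt(2))*(d + 4*sqrt(2)), (d + 5)*(d - 6*sqrt(2))*(d + 4*sqrt(2))) = d + 4*sqrt(2)
(2) = gcd((y - 7/2)*(y - 2), (y + 6)^2) = 1
(3) = gcd((x - 8)*(x + 2), (x + 2)*(x + 4)) = x + 2
(4) = 14*w^2 + 9*w*z + z^2
(5) = gcd((-7*h + u)*(6*h + u), (-8*h + u)*(-7*h + u)) = -7*h + u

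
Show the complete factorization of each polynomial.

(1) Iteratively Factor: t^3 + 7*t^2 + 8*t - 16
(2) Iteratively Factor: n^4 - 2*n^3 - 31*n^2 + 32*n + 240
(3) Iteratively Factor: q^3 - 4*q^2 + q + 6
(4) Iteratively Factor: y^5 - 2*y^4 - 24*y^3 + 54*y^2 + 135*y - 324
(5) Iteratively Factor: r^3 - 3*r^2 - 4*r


(1) = (t - 1)*(t^2 + 8*t + 16) = (t - 1)*(t + 4)*(t + 4)
(2) = (n - 4)*(n^3 + 2*n^2 - 23*n - 60) = (n - 4)*(n + 4)*(n^2 - 2*n - 15) = (n - 5)*(n - 4)*(n + 4)*(n + 3)
(3) = (q - 3)*(q^2 - q - 2) = (q - 3)*(q + 1)*(q - 2)
(4) = (y - 3)*(y^4 + y^3 - 21*y^2 - 9*y + 108) = (y - 3)^2*(y^3 + 4*y^2 - 9*y - 36) = (y - 3)^3*(y^2 + 7*y + 12) = (y - 3)^3*(y + 4)*(y + 3)
(5) = (r + 1)*(r^2 - 4*r) = (r - 4)*(r + 1)*(r)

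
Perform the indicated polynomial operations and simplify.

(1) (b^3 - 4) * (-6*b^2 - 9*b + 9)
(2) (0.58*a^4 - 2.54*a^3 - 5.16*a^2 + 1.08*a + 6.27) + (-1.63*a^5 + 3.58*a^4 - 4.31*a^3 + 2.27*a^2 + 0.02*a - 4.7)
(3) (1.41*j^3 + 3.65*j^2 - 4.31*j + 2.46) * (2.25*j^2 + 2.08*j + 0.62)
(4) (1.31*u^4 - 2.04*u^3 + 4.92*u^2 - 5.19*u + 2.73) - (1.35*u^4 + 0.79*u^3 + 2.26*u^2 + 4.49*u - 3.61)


(1) = -6*b^5 - 9*b^4 + 9*b^3 + 24*b^2 + 36*b - 36
(2) = -1.63*a^5 + 4.16*a^4 - 6.85*a^3 - 2.89*a^2 + 1.1*a + 1.57
(3) = 3.1725*j^5 + 11.1453*j^4 - 1.2313*j^3 - 1.1668*j^2 + 2.4446*j + 1.5252
(4) = -0.04*u^4 - 2.83*u^3 + 2.66*u^2 - 9.68*u + 6.34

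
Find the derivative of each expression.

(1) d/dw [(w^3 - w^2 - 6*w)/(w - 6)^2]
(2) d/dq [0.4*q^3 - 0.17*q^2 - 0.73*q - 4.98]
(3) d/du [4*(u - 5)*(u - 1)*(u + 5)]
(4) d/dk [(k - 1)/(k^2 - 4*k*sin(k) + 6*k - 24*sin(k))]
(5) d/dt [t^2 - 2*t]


(1) = (w^3 - 18*w^2 + 18*w + 36)/(w^3 - 18*w^2 + 108*w - 216)
(2) = 1.2*q^2 - 0.34*q - 0.73
(3) = 12*u^2 - 8*u - 100
(4) = (4*k^2*cos(k) - k^2 + 20*k*cos(k) + 2*k - 28*sin(k) - 24*cos(k) + 6)/((k + 6)^2*(k - 4*sin(k))^2)
(5) = 2*t - 2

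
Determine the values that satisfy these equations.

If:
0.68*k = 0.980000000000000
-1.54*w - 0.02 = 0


Then:
k = 1.44
w = -0.01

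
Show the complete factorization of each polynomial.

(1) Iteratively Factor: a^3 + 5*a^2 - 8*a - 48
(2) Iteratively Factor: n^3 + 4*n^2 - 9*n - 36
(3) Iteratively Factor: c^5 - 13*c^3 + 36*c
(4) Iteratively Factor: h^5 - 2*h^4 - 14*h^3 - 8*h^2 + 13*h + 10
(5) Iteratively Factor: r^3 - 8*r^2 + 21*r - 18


(1) = (a + 4)*(a^2 + a - 12) = (a - 3)*(a + 4)*(a + 4)
(2) = (n - 3)*(n^2 + 7*n + 12) = (n - 3)*(n + 3)*(n + 4)
(3) = (c + 3)*(c^4 - 3*c^3 - 4*c^2 + 12*c) = c*(c + 3)*(c^3 - 3*c^2 - 4*c + 12) = c*(c - 2)*(c + 3)*(c^2 - c - 6) = c*(c - 2)*(c + 2)*(c + 3)*(c - 3)
(4) = (h - 5)*(h^4 + 3*h^3 + h^2 - 3*h - 2) = (h - 5)*(h + 1)*(h^3 + 2*h^2 - h - 2) = (h - 5)*(h - 1)*(h + 1)*(h^2 + 3*h + 2) = (h - 5)*(h - 1)*(h + 1)^2*(h + 2)
(5) = (r - 2)*(r^2 - 6*r + 9) = (r - 3)*(r - 2)*(r - 3)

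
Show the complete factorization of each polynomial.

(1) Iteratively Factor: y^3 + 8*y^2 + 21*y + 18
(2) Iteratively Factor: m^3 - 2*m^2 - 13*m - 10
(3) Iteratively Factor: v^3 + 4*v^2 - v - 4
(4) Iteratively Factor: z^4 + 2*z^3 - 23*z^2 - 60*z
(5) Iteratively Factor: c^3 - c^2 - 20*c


(1) = (y + 2)*(y^2 + 6*y + 9) = (y + 2)*(y + 3)*(y + 3)
(2) = (m - 5)*(m^2 + 3*m + 2) = (m - 5)*(m + 2)*(m + 1)
(3) = (v - 1)*(v^2 + 5*v + 4) = (v - 1)*(v + 1)*(v + 4)
(4) = (z)*(z^3 + 2*z^2 - 23*z - 60) = z*(z - 5)*(z^2 + 7*z + 12) = z*(z - 5)*(z + 4)*(z + 3)
(5) = (c + 4)*(c^2 - 5*c) = c*(c + 4)*(c - 5)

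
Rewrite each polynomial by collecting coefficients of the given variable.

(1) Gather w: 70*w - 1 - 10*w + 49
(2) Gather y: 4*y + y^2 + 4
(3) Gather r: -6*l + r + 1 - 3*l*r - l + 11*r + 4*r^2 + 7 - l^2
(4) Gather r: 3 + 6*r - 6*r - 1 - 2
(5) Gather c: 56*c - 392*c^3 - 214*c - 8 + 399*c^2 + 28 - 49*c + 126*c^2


(1) = 60*w + 48
(2) = y^2 + 4*y + 4
(3) = -l^2 - 7*l + 4*r^2 + r*(12 - 3*l) + 8
(4) = 0
(5) = -392*c^3 + 525*c^2 - 207*c + 20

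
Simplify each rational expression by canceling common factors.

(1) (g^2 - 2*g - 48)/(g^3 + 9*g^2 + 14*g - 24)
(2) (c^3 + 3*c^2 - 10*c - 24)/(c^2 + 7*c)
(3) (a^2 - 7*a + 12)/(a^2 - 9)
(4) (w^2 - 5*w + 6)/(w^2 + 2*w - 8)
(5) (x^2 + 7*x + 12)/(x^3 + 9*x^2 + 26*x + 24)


(1) = (g - 8)/(g^2 + 3*g - 4)
(2) = (c^3 + 3*c^2 - 10*c - 24)/(c^2 + 7*c)
(3) = (a - 4)/(a + 3)
(4) = (w - 3)/(w + 4)
(5) = 1/(x + 2)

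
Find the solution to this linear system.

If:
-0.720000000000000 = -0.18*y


Then:
y = 4.00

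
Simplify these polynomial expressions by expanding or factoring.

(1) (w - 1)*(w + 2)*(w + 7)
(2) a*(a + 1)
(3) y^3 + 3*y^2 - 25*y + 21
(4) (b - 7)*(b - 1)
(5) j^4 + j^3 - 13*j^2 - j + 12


(1) = w^3 + 8*w^2 + 5*w - 14
(2) = a^2 + a
(3) = (y - 3)*(y - 1)*(y + 7)
(4) = b^2 - 8*b + 7
(5) = (j - 3)*(j - 1)*(j + 1)*(j + 4)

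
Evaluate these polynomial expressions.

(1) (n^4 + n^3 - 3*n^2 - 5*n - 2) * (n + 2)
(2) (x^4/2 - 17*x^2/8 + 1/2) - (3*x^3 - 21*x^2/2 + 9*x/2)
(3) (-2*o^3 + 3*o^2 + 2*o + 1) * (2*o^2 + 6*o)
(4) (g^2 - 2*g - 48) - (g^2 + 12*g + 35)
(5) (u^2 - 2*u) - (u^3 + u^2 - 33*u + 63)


(1) = n^5 + 3*n^4 - n^3 - 11*n^2 - 12*n - 4
(2) = x^4/2 - 3*x^3 + 67*x^2/8 - 9*x/2 + 1/2
(3) = -4*o^5 - 6*o^4 + 22*o^3 + 14*o^2 + 6*o
(4) = -14*g - 83
(5) = -u^3 + 31*u - 63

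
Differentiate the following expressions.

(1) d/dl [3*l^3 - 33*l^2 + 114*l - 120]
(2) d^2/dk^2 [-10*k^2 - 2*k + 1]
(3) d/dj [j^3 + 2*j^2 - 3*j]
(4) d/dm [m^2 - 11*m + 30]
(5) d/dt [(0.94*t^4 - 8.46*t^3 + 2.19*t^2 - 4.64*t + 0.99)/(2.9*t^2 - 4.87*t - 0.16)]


(1) = 9*l^2 - 66*l + 114
(2) = -20
(3) = 3*j^2 + 4*j - 3
(4) = 2*m - 11
(5) = (5.452*t^5 - 38.2674*t^4 + 81.7988*t^3 + 6.8515*t^2 - 6.4428*t + 5.5637)/(8.41*t^4 - 28.246*t^3 + 22.7889*t^2 + 1.5584*t + 0.0256)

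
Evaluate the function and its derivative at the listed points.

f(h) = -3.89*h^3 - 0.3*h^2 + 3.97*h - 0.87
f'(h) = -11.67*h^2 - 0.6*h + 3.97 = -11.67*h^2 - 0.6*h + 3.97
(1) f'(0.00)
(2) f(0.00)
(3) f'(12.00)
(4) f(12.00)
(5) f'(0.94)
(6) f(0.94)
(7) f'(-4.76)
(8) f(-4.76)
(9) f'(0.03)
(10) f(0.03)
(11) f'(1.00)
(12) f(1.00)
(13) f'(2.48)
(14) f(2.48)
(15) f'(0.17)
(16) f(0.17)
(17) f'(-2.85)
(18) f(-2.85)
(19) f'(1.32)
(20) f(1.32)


(1) = 3.97
(2) = -0.87
(3) = -1683.71
(4) = -6718.35
(5) = -6.91
(6) = -0.63
(7) = -257.59
(8) = 392.97
(9) = 3.94
(10) = -0.75
(11) = -8.30
(12) = -1.09
(13) = -69.29
(14) = -52.20
(15) = 3.53
(16) = -0.22
(17) = -89.11
(18) = 75.43
(19) = -17.16
(20) = -5.10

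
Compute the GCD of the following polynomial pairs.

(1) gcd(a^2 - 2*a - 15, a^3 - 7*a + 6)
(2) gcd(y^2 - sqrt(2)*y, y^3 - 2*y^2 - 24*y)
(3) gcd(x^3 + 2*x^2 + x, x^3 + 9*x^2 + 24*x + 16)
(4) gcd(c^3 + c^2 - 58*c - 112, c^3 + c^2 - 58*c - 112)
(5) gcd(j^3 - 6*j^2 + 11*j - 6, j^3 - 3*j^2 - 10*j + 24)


(1) = gcd((a - 5)*(a + 3), (a - 2)*(a - 1)*(a + 3)) = a + 3
(2) = gcd(y*(y - sqrt(2)), y*(y - 6)*(y + 4)) = y
(3) = x + 1
(4) = c^3 + c^2 - 58*c - 112
(5) = j - 2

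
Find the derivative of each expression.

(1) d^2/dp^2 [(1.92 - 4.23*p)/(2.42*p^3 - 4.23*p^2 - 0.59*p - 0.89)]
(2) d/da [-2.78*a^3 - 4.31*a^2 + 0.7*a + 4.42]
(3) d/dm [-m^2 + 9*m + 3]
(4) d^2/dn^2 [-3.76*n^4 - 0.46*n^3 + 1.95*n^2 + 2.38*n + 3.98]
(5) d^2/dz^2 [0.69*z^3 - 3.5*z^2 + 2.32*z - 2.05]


(1) = (-148.635432*p^5 + 394.736364*p^4 - 477.921474*p^3 + 80.351064*p^2 + 149.110326*p - 8.677398)/(14.172488*p^9 - 74.317716*p^8 + 119.536626*p^7 - 55.085991*p^6 + 25.520217*p^5 - 44.56698*p^4 - 7.781771*p^3 - 10.981176*p^2 - 1.402017*p - 0.704969)
(2) = -8.34*a^2 - 8.62*a + 0.7
(3) = 9 - 2*m
(4) = -45.12*n^2 - 2.76*n + 3.9
(5) = 4.14*z - 7.0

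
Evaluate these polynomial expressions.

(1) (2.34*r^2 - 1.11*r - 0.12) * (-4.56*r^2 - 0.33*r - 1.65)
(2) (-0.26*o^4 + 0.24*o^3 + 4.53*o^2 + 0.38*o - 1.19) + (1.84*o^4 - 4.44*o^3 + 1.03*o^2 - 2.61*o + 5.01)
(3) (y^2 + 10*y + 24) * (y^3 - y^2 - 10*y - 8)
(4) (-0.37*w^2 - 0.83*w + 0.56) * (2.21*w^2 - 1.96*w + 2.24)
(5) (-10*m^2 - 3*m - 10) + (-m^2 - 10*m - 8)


(1) = -10.6704*r^4 + 4.2894*r^3 - 2.9475*r^2 + 1.8711*r + 0.198
(2) = 1.58*o^4 - 4.2*o^3 + 5.56*o^2 - 2.23*o + 3.82
(3) = y^5 + 9*y^4 + 4*y^3 - 132*y^2 - 320*y - 192
(4) = -0.8177*w^4 - 1.1091*w^3 + 2.0356*w^2 - 2.9568*w + 1.2544
(5) = -11*m^2 - 13*m - 18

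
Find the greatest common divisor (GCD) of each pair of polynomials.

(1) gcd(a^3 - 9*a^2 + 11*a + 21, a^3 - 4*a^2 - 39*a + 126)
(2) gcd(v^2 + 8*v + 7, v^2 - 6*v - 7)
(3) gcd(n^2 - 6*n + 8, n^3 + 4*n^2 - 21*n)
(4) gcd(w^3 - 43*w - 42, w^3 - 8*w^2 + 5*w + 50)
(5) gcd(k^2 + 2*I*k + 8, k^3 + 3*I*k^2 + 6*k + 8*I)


(1) = gcd((a - 7)*(a - 3)*(a + 1), (a - 7)*(a - 3)*(a + 6)) = a^2 - 10*a + 21
(2) = v + 1
(3) = gcd((n - 4)*(n - 2), n*(n - 3)*(n + 7)) = 1
(4) = gcd((w - 7)*(w + 1)*(w + 6), (w - 5)^2*(w + 2)) = 1
(5) = k^2 + 2*I*k + 8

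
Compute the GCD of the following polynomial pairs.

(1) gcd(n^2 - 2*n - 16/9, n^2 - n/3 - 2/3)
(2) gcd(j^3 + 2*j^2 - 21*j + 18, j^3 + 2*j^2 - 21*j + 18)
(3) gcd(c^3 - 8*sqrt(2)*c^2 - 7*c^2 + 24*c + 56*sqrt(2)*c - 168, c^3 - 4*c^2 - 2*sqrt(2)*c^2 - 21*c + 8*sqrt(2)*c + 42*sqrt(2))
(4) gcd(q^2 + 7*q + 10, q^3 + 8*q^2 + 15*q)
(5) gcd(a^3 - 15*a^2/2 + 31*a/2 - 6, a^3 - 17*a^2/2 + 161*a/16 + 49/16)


(1) = n + 2/3
(2) = j^3 + 2*j^2 - 21*j + 18
(3) = c^2 + c*(-7 - 2*sqrt(2)) + 14*sqrt(2)
(4) = gcd((q + 2)*(q + 5), q*(q + 3)*(q + 5)) = q + 5
(5) = gcd((a - 4)*(a - 3)*(a - 1/2), (a - 7)*(a - 7/4)*(a + 1/4)) = 1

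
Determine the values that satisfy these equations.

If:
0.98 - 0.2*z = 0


Then:
z = 4.90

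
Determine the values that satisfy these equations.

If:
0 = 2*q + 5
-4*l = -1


Then:
l = 1/4
q = -5/2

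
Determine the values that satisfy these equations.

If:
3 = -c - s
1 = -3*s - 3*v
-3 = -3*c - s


Then:
c = 3
s = -6
v = 17/3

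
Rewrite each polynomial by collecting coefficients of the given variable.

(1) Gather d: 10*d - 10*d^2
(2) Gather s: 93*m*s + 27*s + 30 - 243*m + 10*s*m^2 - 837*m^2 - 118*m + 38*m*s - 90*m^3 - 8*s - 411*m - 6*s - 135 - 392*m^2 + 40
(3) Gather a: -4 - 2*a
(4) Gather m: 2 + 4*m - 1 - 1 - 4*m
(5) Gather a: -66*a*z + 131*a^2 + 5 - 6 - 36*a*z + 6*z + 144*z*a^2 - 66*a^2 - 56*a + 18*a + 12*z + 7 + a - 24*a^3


(1) = -10*d^2 + 10*d
(2) = -90*m^3 - 1229*m^2 - 772*m + s*(10*m^2 + 131*m + 13) - 65
(3) = -2*a - 4
(4) = 0
(5) = -24*a^3 + a^2*(144*z + 65) + a*(-102*z - 37) + 18*z + 6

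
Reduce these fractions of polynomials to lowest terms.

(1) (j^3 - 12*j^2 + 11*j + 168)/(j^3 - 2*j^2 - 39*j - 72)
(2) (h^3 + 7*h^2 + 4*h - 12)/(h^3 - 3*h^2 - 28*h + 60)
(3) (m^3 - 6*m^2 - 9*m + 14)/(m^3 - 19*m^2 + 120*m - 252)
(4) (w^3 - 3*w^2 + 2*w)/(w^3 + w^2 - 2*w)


(1) = (j - 7)/(j + 3)
(2) = (h^3 + 7*h^2 + 4*h - 12)/(h^3 - 3*h^2 - 28*h + 60)
(3) = (m^2 + m - 2)/(m^2 - 12*m + 36)
(4) = (w - 2)/(w + 2)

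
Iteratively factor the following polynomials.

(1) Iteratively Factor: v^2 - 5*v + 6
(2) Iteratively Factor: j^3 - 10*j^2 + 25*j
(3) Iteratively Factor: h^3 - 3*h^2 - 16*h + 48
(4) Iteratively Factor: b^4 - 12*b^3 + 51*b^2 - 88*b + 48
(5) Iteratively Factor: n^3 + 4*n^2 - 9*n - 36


(1) = (v - 3)*(v - 2)
(2) = (j)*(j^2 - 10*j + 25) = j*(j - 5)*(j - 5)
(3) = (h - 4)*(h^2 + h - 12) = (h - 4)*(h + 4)*(h - 3)
(4) = (b - 4)*(b^3 - 8*b^2 + 19*b - 12) = (b - 4)*(b - 1)*(b^2 - 7*b + 12) = (b - 4)*(b - 3)*(b - 1)*(b - 4)
(5) = (n + 3)*(n^2 + n - 12) = (n + 3)*(n + 4)*(n - 3)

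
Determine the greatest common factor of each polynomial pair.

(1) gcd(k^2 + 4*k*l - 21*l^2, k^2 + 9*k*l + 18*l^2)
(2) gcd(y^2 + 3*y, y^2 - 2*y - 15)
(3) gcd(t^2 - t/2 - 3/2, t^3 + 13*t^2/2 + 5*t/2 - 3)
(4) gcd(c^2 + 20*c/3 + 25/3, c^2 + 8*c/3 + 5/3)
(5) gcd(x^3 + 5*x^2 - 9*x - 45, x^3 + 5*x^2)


(1) = 1
(2) = y + 3
(3) = t + 1
(4) = c + 5/3
(5) = x + 5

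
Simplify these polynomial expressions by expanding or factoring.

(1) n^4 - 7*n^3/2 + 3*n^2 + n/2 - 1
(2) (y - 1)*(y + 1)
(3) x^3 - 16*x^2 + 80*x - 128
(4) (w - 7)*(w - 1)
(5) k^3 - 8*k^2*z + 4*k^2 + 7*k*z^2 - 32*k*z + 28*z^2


(1) = (n - 2)*(n - 1)^2*(n + 1/2)
(2) = y^2 - 1
(3) = (x - 8)*(x - 4)^2
(4) = w^2 - 8*w + 7
(5) = (k + 4)*(k - 7*z)*(k - z)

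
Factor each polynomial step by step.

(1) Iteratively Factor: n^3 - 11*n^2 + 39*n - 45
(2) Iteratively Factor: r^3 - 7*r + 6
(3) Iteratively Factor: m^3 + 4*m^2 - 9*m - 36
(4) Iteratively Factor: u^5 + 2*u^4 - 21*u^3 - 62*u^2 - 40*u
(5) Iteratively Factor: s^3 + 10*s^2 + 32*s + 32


(1) = (n - 3)*(n^2 - 8*n + 15) = (n - 5)*(n - 3)*(n - 3)
(2) = (r - 2)*(r^2 + 2*r - 3) = (r - 2)*(r + 3)*(r - 1)
(3) = (m + 3)*(m^2 + m - 12) = (m - 3)*(m + 3)*(m + 4)
(4) = (u + 2)*(u^4 - 21*u^2 - 20*u) = (u - 5)*(u + 2)*(u^3 + 5*u^2 + 4*u) = (u - 5)*(u + 1)*(u + 2)*(u^2 + 4*u) = (u - 5)*(u + 1)*(u + 2)*(u + 4)*(u)
(5) = (s + 2)*(s^2 + 8*s + 16) = (s + 2)*(s + 4)*(s + 4)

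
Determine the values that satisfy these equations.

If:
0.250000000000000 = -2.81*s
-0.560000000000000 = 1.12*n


Then:
n = -0.50
s = -0.09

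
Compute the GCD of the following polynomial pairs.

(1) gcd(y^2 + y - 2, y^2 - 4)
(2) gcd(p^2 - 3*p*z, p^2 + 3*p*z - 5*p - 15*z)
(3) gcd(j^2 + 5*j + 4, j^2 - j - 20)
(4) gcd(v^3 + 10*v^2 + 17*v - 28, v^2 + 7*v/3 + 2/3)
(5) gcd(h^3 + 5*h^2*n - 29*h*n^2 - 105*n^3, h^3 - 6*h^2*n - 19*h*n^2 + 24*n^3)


(1) = y + 2
(2) = gcd(p*(p - 3*z), (p - 5)*(p + 3*z)) = 1
(3) = j + 4
(4) = 1
(5) = gcd((h - 5*n)*(h + 3*n)*(h + 7*n), (h - 8*n)*(h - n)*(h + 3*n)) = h + 3*n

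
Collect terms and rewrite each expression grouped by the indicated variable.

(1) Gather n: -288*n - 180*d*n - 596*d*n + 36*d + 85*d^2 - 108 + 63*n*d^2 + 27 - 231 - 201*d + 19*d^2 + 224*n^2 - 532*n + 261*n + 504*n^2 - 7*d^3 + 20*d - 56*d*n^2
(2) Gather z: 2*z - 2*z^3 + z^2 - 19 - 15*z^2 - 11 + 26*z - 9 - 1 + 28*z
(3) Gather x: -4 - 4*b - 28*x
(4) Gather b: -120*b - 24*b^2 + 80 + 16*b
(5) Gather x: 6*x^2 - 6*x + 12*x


(1) = -7*d^3 + 104*d^2 - 145*d + n^2*(728 - 56*d) + n*(63*d^2 - 776*d - 559) - 312
(2) = -2*z^3 - 14*z^2 + 56*z - 40
(3) = -4*b - 28*x - 4
(4) = -24*b^2 - 104*b + 80
(5) = 6*x^2 + 6*x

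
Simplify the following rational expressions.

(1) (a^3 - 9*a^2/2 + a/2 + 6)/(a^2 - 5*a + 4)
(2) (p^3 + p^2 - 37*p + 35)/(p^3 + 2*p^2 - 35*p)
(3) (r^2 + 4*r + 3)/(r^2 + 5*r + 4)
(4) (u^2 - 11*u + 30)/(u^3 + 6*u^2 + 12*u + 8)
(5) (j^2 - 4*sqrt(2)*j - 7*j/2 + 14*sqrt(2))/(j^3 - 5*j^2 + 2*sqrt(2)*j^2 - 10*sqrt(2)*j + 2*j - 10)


(1) = (2*a^2 - a - 3)/(2*a - 2)
(2) = (p - 1)/p
(3) = (r + 3)/(r + 4)
(4) = (u^2 - 11*u + 30)/(u^3 + 6*u^2 + 12*u + 8)
(5) = (2*j^2 + j*(-8*sqrt(2) - 7) + 28*sqrt(2))/(2*j^3 + j^2*(-10 + 4*sqrt(2)) + j*(4 - 20*sqrt(2)) - 20)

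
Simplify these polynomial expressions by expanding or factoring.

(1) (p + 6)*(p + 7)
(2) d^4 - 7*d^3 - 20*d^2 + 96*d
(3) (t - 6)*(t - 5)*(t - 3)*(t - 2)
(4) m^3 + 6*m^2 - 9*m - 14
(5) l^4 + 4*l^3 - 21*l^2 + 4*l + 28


(1) = p^2 + 13*p + 42
(2) = d*(d - 8)*(d - 3)*(d + 4)
(3) = t^4 - 16*t^3 + 91*t^2 - 216*t + 180
(4) = (m - 2)*(m + 1)*(m + 7)
(5) = (l - 2)^2*(l + 1)*(l + 7)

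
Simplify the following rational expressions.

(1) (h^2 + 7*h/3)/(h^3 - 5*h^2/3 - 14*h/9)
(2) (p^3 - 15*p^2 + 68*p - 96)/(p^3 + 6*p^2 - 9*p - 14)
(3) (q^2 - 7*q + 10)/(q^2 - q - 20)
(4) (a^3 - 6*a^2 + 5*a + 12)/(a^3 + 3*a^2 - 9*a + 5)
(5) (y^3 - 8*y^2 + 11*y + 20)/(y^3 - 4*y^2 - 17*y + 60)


(1) = (9*h + 21)/(9*h^2 - 15*h - 14)
(2) = (p^3 - 15*p^2 + 68*p - 96)/(p^3 + 6*p^2 - 9*p - 14)
(3) = (q - 2)/(q + 4)
(4) = (a^3 - 6*a^2 + 5*a + 12)/(a^3 + 3*a^2 - 9*a + 5)
(5) = (y^2 - 3*y - 4)/(y^2 + y - 12)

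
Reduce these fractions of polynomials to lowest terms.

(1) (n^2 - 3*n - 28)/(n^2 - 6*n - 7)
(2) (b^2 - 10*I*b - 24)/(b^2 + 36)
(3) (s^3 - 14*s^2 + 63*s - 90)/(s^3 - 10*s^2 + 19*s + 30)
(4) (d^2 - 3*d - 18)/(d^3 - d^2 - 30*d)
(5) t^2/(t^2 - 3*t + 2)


(1) = (n + 4)/(n + 1)
(2) = (b - 4*I)/(b + 6*I)
(3) = (s - 3)/(s + 1)
(4) = (d + 3)/(d^2 + 5*d)
(5) = t^2/(t^2 - 3*t + 2)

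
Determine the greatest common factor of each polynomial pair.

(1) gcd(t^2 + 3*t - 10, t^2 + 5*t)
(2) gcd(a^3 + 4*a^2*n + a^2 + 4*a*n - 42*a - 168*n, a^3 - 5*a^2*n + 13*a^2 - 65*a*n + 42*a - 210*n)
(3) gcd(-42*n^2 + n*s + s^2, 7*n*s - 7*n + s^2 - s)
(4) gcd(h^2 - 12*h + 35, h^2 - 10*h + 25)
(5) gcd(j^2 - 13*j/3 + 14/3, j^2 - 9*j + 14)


(1) = t + 5
(2) = gcd((a - 6)*(a + 7)*(a + 4*n), (a + 6)*(a + 7)*(a - 5*n)) = a + 7
(3) = gcd((-6*n + s)*(7*n + s), (7*n + s)*(s - 1)) = 7*n + s
(4) = gcd((h - 7)*(h - 5), (h - 5)^2) = h - 5
(5) = j - 2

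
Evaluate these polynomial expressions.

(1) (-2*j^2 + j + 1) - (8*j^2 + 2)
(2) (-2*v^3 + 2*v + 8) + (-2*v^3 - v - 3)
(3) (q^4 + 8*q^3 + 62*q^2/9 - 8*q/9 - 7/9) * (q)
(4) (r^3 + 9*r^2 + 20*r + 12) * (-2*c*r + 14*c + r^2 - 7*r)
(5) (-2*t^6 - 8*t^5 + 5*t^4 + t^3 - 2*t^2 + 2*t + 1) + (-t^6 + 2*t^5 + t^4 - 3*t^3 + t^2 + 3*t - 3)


(1) = -10*j^2 + j - 1
(2) = -4*v^3 + v + 5
(3) = q^5 + 8*q^4 + 62*q^3/9 - 8*q^2/9 - 7*q/9
(4) = -2*c*r^4 - 4*c*r^3 + 86*c*r^2 + 256*c*r + 168*c + r^5 + 2*r^4 - 43*r^3 - 128*r^2 - 84*r
(5) = -3*t^6 - 6*t^5 + 6*t^4 - 2*t^3 - t^2 + 5*t - 2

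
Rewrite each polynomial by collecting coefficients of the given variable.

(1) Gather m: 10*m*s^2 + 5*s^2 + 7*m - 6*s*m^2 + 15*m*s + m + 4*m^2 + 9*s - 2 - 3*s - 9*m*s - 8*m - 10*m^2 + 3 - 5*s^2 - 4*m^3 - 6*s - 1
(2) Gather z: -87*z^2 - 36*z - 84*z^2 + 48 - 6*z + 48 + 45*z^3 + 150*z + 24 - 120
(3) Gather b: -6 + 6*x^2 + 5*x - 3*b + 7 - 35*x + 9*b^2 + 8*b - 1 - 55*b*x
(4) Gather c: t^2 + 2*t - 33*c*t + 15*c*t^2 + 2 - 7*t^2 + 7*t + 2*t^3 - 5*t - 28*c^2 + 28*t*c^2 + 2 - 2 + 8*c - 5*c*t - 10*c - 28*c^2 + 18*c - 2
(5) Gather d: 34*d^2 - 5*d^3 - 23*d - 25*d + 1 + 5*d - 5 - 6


(1) = -4*m^3 + m^2*(-6*s - 6) + m*(10*s^2 + 6*s)
(2) = 45*z^3 - 171*z^2 + 108*z
(3) = 9*b^2 + b*(5 - 55*x) + 6*x^2 - 30*x
(4) = c^2*(28*t - 56) + c*(15*t^2 - 38*t + 16) + 2*t^3 - 6*t^2 + 4*t
(5) = -5*d^3 + 34*d^2 - 43*d - 10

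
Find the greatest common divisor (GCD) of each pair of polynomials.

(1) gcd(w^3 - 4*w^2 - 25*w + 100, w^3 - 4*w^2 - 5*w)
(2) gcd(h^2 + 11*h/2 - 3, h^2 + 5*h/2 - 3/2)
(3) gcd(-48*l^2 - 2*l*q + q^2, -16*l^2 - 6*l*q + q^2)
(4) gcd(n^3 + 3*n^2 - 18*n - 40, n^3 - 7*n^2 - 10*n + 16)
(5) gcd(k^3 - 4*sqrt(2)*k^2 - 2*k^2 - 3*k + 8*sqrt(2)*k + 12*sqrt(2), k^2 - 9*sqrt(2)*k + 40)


(1) = w - 5
(2) = gcd((h - 1/2)*(h + 6), (h - 1/2)*(h + 3)) = h - 1/2
(3) = gcd((-8*l + q)*(6*l + q), (-8*l + q)*(2*l + q)) = -8*l + q
(4) = n + 2
(5) = gcd((k - 3)*(k + 1)*(k - 4*sqrt(2)), (k - 5*sqrt(2))*(k - 4*sqrt(2))) = k - 4*sqrt(2)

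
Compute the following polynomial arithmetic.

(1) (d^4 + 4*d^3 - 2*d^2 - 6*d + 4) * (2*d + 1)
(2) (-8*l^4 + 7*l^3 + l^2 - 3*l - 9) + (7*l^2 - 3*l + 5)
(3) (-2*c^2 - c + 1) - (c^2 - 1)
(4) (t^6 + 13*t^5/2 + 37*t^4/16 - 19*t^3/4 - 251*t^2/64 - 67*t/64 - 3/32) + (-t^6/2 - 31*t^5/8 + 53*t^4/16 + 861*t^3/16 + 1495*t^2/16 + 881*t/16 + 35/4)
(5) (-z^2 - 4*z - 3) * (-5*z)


(1) = 2*d^5 + 9*d^4 - 14*d^2 + 2*d + 4
(2) = -8*l^4 + 7*l^3 + 8*l^2 - 6*l - 4
(3) = -3*c^2 - c + 2
(4) = t^6/2 + 21*t^5/8 + 45*t^4/8 + 785*t^3/16 + 5729*t^2/64 + 3457*t/64 + 277/32
(5) = 5*z^3 + 20*z^2 + 15*z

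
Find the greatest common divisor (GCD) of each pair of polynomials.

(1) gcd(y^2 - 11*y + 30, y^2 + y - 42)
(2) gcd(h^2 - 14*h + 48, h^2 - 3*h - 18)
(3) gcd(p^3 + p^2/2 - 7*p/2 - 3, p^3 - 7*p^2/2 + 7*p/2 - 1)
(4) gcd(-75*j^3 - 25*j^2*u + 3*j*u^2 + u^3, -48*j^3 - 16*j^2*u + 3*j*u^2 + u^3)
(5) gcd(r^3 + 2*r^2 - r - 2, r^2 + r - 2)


(1) = y - 6
(2) = h - 6
(3) = p - 2
(4) = 3*j + u
(5) = r^2 + r - 2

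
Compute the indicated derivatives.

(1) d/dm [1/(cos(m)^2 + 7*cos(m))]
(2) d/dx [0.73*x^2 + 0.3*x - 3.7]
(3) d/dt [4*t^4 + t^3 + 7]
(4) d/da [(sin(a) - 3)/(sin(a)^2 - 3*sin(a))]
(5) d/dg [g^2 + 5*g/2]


(1) = (2*cos(m) + 7)*sin(m)/((cos(m) + 7)^2*cos(m)^2)
(2) = 1.46*x + 0.3
(3) = t^2*(16*t + 3)
(4) = -cos(a)/sin(a)^2
(5) = 2*g + 5/2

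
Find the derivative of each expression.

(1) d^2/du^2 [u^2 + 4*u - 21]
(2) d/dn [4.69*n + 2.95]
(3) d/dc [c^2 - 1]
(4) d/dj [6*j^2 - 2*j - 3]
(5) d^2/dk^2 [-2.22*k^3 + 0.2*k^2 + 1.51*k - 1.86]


(1) = 2
(2) = 4.69000000000000
(3) = 2*c
(4) = 12*j - 2
(5) = 0.4 - 13.32*k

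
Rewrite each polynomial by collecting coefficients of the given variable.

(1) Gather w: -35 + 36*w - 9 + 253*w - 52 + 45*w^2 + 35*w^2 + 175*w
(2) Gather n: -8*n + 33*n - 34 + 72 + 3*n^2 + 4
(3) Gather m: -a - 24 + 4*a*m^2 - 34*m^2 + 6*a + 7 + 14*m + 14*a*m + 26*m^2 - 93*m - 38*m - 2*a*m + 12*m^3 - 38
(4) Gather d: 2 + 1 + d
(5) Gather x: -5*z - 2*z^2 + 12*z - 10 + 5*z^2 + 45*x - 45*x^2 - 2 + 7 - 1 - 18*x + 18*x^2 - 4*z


(1) = 80*w^2 + 464*w - 96
(2) = 3*n^2 + 25*n + 42
(3) = 5*a + 12*m^3 + m^2*(4*a - 8) + m*(12*a - 117) - 55
(4) = d + 3
(5) = -27*x^2 + 27*x + 3*z^2 + 3*z - 6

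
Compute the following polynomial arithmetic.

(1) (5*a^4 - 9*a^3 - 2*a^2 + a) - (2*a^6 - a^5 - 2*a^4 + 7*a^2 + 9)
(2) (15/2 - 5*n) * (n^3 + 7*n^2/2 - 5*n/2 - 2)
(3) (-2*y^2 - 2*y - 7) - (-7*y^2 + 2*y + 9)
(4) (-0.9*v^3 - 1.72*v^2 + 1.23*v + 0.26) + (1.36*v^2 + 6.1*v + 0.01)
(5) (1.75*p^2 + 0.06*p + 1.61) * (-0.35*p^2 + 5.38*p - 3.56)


(1) = -2*a^6 + a^5 + 7*a^4 - 9*a^3 - 9*a^2 + a - 9
(2) = -5*n^4 - 10*n^3 + 155*n^2/4 - 35*n/4 - 15
(3) = 5*y^2 - 4*y - 16
(4) = -0.9*v^3 - 0.36*v^2 + 7.33*v + 0.27
(5) = -0.6125*p^4 + 9.394*p^3 - 6.4707*p^2 + 8.4482*p - 5.7316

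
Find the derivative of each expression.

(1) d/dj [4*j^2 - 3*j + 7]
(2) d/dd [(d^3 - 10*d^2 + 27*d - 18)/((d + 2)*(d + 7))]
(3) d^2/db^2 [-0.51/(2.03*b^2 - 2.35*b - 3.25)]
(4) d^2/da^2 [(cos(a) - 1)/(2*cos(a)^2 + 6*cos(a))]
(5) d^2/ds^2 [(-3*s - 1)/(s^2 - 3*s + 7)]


(1) = 8*j - 3
(2) = (d^4 + 18*d^3 - 75*d^2 - 244*d + 540)/(d^4 + 18*d^3 + 109*d^2 + 252*d + 196)
(3) = (-4.203318*b^2 + 4.86591*b + 0.51*(4.06*b - 2.35)*(8.12*b - 4.7) + 6.72945)/(-2.03*b^2 + 2.35*b + 3.25)^3
(4) = (-sin(a)^4/cos(a)^2 - sin(a)^4/cos(a)^3 + 8*cos(a) + 9 + 1/cos(a) - 17/cos(a)^2 - 17/cos(a)^3)/(2*(cos(a) + 3)^3)
(5) = 2*(-(2*s - 3)^2*(3*s + 1) + (9*s - 8)*(s^2 - 3*s + 7))/(s^2 - 3*s + 7)^3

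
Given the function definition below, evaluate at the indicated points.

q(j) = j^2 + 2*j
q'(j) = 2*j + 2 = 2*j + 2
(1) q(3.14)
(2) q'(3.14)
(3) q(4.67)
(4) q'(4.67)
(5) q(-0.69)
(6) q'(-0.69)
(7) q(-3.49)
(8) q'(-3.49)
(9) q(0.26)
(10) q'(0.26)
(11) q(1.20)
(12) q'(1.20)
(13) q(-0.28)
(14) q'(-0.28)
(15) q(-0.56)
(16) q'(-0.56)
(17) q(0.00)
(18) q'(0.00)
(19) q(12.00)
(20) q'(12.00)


(1) = 16.14
(2) = 8.28
(3) = 31.15
(4) = 11.34
(5) = -0.90
(6) = 0.62
(7) = 5.20
(8) = -4.98
(9) = 0.59
(10) = 2.52
(11) = 3.84
(12) = 4.40
(13) = -0.48
(14) = 1.44
(15) = -0.81
(16) = 0.88
(17) = 0.00
(18) = 2.00
(19) = 168.00
(20) = 26.00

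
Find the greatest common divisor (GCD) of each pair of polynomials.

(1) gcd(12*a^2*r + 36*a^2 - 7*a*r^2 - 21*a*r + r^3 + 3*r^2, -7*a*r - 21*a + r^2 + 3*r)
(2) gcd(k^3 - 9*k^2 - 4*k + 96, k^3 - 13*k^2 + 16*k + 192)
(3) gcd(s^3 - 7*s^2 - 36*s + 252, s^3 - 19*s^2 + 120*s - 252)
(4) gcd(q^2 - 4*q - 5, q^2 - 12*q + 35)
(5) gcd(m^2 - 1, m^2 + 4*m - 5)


(1) = r + 3
(2) = k^2 - 5*k - 24
(3) = gcd((s - 7)*(s - 6)*(s + 6), (s - 7)*(s - 6)^2) = s^2 - 13*s + 42
(4) = gcd((q - 5)*(q + 1), (q - 7)*(q - 5)) = q - 5
(5) = m - 1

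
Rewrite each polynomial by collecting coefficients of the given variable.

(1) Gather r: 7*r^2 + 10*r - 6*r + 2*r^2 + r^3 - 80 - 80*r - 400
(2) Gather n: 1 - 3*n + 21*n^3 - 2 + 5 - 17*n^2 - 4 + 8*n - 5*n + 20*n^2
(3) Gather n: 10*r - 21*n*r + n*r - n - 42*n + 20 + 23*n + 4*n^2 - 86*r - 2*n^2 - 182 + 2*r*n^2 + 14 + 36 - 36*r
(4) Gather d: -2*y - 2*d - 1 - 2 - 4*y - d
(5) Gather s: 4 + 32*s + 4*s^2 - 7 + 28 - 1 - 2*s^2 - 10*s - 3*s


(1) = r^3 + 9*r^2 - 76*r - 480
(2) = 21*n^3 + 3*n^2
(3) = n^2*(2*r + 2) + n*(-20*r - 20) - 112*r - 112
(4) = -3*d - 6*y - 3
(5) = 2*s^2 + 19*s + 24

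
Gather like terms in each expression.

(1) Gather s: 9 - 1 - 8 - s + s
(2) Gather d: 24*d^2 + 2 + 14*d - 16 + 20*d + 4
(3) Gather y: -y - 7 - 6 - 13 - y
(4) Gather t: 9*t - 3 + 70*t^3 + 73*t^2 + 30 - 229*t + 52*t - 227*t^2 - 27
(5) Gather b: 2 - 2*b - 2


(1) = 0
(2) = 24*d^2 + 34*d - 10
(3) = -2*y - 26
(4) = 70*t^3 - 154*t^2 - 168*t
(5) = -2*b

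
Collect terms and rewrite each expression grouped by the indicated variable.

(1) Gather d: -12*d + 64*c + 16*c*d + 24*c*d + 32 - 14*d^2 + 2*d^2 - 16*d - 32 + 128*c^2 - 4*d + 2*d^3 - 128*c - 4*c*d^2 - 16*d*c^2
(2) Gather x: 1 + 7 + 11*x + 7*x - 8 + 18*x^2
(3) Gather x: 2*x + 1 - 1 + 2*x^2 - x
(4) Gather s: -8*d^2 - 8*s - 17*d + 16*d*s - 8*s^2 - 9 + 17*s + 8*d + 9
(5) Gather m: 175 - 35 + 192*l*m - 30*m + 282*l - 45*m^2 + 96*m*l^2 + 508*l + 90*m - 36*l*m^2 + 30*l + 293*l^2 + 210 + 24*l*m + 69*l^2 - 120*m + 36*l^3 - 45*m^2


(1) = 128*c^2 - 64*c + 2*d^3 + d^2*(-4*c - 12) + d*(-16*c^2 + 40*c - 32)
(2) = 18*x^2 + 18*x
(3) = 2*x^2 + x
(4) = -8*d^2 - 9*d - 8*s^2 + s*(16*d + 9)
(5) = 36*l^3 + 362*l^2 + 820*l + m^2*(-36*l - 90) + m*(96*l^2 + 216*l - 60) + 350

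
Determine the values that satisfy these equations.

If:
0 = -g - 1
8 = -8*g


Then:
g = -1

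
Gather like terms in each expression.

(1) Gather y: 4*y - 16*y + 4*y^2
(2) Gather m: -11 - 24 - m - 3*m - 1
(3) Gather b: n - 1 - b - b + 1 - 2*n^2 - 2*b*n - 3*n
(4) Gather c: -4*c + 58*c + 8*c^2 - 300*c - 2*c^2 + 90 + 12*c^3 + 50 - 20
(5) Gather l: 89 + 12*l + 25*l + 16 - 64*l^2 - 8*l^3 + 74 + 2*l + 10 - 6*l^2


(1) = 4*y^2 - 12*y
(2) = -4*m - 36
(3) = b*(-2*n - 2) - 2*n^2 - 2*n
(4) = 12*c^3 + 6*c^2 - 246*c + 120
(5) = -8*l^3 - 70*l^2 + 39*l + 189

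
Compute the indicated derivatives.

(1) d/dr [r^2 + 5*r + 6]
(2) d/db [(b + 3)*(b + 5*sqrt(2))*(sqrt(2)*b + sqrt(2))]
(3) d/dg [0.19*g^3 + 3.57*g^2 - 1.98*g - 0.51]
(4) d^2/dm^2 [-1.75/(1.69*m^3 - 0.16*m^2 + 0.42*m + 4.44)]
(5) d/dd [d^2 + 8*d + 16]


(1) = 2*r + 5
(2) = 3*sqrt(2)*b^2 + 8*sqrt(2)*b + 20*b + 3*sqrt(2) + 40
(3) = 0.57*g^2 + 7.14*g - 1.98
(4) = ((17.745*m - 0.56)*(1.69*m^3 - 0.16*m^2 + 0.42*m + 4.44) - 1.75*(5.07*m^2 - 0.32*m + 0.42)*(10.14*m^2 - 0.64*m + 0.84))/(1.69*m^3 - 0.16*m^2 + 0.42*m + 4.44)^3
(5) = 2*d + 8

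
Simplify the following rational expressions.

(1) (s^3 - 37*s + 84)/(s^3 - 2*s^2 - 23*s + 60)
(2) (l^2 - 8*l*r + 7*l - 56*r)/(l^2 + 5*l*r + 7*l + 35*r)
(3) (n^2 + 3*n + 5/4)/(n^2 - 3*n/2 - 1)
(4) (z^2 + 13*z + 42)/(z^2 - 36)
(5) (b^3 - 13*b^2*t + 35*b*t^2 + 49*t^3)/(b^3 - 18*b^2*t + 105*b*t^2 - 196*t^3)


(1) = (s + 7)/(s + 5)
(2) = (l - 8*r)/(l + 5*r)
(3) = (2*n + 5)/(2*n - 4)
(4) = (z + 7)/(z - 6)
(5) = (-b - t)/(-b + 4*t)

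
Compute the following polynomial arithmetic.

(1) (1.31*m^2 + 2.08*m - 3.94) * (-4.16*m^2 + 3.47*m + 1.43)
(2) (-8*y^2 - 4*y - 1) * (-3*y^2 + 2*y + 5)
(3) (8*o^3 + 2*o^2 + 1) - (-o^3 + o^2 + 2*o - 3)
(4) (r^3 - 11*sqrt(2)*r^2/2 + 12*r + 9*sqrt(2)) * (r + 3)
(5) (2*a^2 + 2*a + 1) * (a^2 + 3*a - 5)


(1) = -5.4496*m^4 - 4.1071*m^3 + 25.4813*m^2 - 10.6974*m - 5.6342
(2) = 24*y^4 - 4*y^3 - 45*y^2 - 22*y - 5
(3) = 9*o^3 + o^2 - 2*o + 4
(4) = r^4 - 11*sqrt(2)*r^3/2 + 3*r^3 - 33*sqrt(2)*r^2/2 + 12*r^2 + 9*sqrt(2)*r + 36*r + 27*sqrt(2)
(5) = 2*a^4 + 8*a^3 - 3*a^2 - 7*a - 5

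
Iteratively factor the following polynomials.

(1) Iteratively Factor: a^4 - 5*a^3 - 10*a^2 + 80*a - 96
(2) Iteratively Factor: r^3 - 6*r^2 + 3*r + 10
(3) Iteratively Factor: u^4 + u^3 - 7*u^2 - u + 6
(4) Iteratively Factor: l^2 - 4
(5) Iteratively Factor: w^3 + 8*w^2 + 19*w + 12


(1) = (a - 2)*(a^3 - 3*a^2 - 16*a + 48) = (a - 2)*(a + 4)*(a^2 - 7*a + 12) = (a - 3)*(a - 2)*(a + 4)*(a - 4)
(2) = (r - 2)*(r^2 - 4*r - 5) = (r - 2)*(r + 1)*(r - 5)
(3) = (u - 1)*(u^3 + 2*u^2 - 5*u - 6) = (u - 1)*(u + 3)*(u^2 - u - 2) = (u - 2)*(u - 1)*(u + 3)*(u + 1)
(4) = (l - 2)*(l + 2)
(5) = (w + 4)*(w^2 + 4*w + 3) = (w + 3)*(w + 4)*(w + 1)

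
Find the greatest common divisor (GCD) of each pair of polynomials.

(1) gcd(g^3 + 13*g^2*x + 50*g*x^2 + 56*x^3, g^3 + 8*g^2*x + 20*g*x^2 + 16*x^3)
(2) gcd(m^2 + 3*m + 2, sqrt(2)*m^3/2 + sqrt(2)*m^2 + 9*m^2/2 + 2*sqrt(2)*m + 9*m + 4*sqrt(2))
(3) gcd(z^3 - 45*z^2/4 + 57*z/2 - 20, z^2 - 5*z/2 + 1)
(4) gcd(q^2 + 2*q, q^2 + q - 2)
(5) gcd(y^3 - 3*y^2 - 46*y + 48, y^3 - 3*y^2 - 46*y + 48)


(1) = g^2 + 6*g*x + 8*x^2
(2) = gcd((m + 1)*(m + 2), (m + 2)*(m + 4*sqrt(2))*(sqrt(2)*m/2 + 1/2)) = m + 2
(3) = z - 2
(4) = q + 2
(5) = gcd((y - 8)*(y - 1)*(y + 6), (y - 8)*(y - 1)*(y + 6)) = y^3 - 3*y^2 - 46*y + 48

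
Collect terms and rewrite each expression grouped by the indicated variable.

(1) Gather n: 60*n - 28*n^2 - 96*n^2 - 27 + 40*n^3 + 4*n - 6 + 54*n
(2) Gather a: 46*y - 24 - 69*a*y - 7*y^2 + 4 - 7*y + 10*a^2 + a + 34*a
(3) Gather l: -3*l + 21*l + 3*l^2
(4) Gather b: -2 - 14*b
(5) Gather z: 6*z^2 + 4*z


(1) = 40*n^3 - 124*n^2 + 118*n - 33
(2) = 10*a^2 + a*(35 - 69*y) - 7*y^2 + 39*y - 20
(3) = 3*l^2 + 18*l
(4) = -14*b - 2
(5) = 6*z^2 + 4*z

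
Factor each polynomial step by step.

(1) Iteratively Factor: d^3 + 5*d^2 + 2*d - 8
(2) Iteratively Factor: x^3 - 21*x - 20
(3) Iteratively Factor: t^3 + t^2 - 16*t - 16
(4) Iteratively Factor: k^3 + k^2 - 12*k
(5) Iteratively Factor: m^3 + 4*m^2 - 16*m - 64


(1) = (d - 1)*(d^2 + 6*d + 8) = (d - 1)*(d + 4)*(d + 2)
(2) = (x + 4)*(x^2 - 4*x - 5) = (x + 1)*(x + 4)*(x - 5)
(3) = (t - 4)*(t^2 + 5*t + 4) = (t - 4)*(t + 4)*(t + 1)
(4) = (k)*(k^2 + k - 12) = k*(k + 4)*(k - 3)
(5) = (m + 4)*(m^2 - 16) = (m - 4)*(m + 4)*(m + 4)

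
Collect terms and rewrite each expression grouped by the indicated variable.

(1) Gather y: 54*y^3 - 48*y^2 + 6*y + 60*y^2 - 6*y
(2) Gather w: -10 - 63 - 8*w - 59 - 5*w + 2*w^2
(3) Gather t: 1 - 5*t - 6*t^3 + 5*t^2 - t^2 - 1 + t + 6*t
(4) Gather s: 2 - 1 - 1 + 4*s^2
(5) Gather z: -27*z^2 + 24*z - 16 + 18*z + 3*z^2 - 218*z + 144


(1) = 54*y^3 + 12*y^2
(2) = 2*w^2 - 13*w - 132
(3) = -6*t^3 + 4*t^2 + 2*t
(4) = 4*s^2
(5) = -24*z^2 - 176*z + 128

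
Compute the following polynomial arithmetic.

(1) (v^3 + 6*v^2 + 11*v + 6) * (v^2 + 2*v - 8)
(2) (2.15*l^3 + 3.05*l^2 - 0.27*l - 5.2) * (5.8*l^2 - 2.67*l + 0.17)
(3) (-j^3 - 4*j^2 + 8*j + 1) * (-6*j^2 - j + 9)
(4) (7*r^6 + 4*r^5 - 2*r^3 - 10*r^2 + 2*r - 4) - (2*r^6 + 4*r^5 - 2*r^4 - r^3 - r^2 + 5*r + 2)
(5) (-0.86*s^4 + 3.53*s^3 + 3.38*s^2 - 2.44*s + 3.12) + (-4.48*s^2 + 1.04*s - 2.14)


(1) = v^5 + 8*v^4 + 15*v^3 - 20*v^2 - 76*v - 48
(2) = 12.47*l^5 + 11.9495*l^4 - 9.344*l^3 - 28.9206*l^2 + 13.8381*l - 0.884
(3) = 6*j^5 + 25*j^4 - 53*j^3 - 50*j^2 + 71*j + 9
(4) = 5*r^6 + 2*r^4 - r^3 - 9*r^2 - 3*r - 6
(5) = -0.86*s^4 + 3.53*s^3 - 1.1*s^2 - 1.4*s + 0.98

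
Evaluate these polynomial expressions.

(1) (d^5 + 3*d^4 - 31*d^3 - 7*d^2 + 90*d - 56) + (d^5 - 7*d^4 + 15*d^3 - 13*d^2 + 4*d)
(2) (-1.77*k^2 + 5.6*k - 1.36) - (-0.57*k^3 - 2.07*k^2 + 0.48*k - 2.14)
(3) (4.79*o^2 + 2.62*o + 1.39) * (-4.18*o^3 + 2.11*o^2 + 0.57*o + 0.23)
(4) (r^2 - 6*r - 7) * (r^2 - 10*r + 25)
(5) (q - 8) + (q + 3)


(1) = 2*d^5 - 4*d^4 - 16*d^3 - 20*d^2 + 94*d - 56
(2) = 0.57*k^3 + 0.3*k^2 + 5.12*k + 0.78
(3) = -20.0222*o^5 - 0.8447*o^4 + 2.4483*o^3 + 5.528*o^2 + 1.3949*o + 0.3197
(4) = r^4 - 16*r^3 + 78*r^2 - 80*r - 175
(5) = 2*q - 5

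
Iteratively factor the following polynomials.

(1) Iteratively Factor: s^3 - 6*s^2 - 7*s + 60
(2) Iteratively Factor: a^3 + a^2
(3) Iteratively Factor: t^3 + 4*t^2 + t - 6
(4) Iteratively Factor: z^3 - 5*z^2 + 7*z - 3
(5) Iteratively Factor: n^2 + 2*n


(1) = (s + 3)*(s^2 - 9*s + 20) = (s - 4)*(s + 3)*(s - 5)
(2) = (a)*(a^2 + a) = a^2*(a + 1)
(3) = (t + 3)*(t^2 + t - 2) = (t - 1)*(t + 3)*(t + 2)
(4) = (z - 1)*(z^2 - 4*z + 3) = (z - 1)^2*(z - 3)
(5) = (n)*(n + 2)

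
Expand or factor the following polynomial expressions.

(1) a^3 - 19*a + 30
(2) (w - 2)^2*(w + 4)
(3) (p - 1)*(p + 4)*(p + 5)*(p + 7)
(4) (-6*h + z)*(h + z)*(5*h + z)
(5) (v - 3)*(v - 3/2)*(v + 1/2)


(1) = (a - 3)*(a - 2)*(a + 5)
(2) = w^3 - 12*w + 16
(3) = p^4 + 15*p^3 + 67*p^2 + 57*p - 140
(4) = -30*h^3 - 31*h^2*z + z^3
(5) = v^3 - 4*v^2 + 9*v/4 + 9/4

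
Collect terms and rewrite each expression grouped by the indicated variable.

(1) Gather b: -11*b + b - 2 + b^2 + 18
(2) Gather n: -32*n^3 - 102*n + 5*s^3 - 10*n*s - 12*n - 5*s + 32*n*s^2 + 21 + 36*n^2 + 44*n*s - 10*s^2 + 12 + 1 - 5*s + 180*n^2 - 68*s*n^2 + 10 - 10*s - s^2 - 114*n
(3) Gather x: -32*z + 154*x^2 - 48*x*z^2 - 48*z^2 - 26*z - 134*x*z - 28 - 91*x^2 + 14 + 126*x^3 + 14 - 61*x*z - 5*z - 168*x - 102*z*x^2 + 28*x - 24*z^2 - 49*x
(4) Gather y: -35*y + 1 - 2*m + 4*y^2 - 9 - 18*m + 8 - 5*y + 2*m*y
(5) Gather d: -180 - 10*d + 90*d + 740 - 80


(1) = b^2 - 10*b + 16
(2) = -32*n^3 + n^2*(216 - 68*s) + n*(32*s^2 + 34*s - 228) + 5*s^3 - 11*s^2 - 20*s + 44
(3) = 126*x^3 + x^2*(63 - 102*z) + x*(-48*z^2 - 195*z - 189) - 72*z^2 - 63*z
(4) = -20*m + 4*y^2 + y*(2*m - 40)
(5) = 80*d + 480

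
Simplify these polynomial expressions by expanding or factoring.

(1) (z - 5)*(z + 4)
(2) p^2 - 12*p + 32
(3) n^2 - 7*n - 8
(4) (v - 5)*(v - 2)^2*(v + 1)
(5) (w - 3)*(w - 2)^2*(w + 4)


(1) = z^2 - z - 20
(2) = (p - 8)*(p - 4)
(3) = (n - 8)*(n + 1)
(4) = v^4 - 8*v^3 + 15*v^2 + 4*v - 20
(5) = w^4 - 3*w^3 - 12*w^2 + 52*w - 48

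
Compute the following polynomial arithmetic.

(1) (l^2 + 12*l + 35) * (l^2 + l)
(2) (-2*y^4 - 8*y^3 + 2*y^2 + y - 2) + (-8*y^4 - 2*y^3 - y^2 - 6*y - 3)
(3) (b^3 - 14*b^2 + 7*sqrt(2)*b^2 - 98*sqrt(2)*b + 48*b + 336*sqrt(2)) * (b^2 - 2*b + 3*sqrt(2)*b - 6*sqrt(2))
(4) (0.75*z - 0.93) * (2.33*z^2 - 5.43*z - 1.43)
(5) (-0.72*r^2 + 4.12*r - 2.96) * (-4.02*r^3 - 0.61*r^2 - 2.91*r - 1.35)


(1) = l^4 + 13*l^3 + 47*l^2 + 35*l
(2) = -10*y^4 - 10*y^3 + y^2 - 5*y - 5
(3) = b^5 - 16*b^4 + 10*sqrt(2)*b^4 - 160*sqrt(2)*b^3 + 118*b^3 - 768*b^2 + 760*sqrt(2)*b^2 - 960*sqrt(2)*b + 3192*b - 4032
(4) = 1.7475*z^3 - 6.2394*z^2 + 3.9774*z + 1.3299
(5) = 2.8944*r^5 - 16.1232*r^4 + 11.4812*r^3 - 9.2116*r^2 + 3.0516*r + 3.996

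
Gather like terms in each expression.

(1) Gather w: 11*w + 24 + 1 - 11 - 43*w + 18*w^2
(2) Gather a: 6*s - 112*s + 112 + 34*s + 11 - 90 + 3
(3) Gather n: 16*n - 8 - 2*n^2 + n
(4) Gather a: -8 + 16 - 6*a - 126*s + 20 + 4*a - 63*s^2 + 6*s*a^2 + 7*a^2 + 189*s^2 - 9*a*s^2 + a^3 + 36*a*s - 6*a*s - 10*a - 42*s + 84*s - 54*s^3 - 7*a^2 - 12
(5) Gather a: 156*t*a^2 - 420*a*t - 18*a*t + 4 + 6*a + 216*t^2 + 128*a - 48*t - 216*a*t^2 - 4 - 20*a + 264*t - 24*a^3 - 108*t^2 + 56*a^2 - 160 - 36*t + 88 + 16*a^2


(1) = 18*w^2 - 32*w + 14
(2) = 36 - 72*s
(3) = -2*n^2 + 17*n - 8
(4) = a^3 + 6*a^2*s + a*(-9*s^2 + 30*s - 12) - 54*s^3 + 126*s^2 - 84*s + 16
(5) = -24*a^3 + a^2*(156*t + 72) + a*(-216*t^2 - 438*t + 114) + 108*t^2 + 180*t - 72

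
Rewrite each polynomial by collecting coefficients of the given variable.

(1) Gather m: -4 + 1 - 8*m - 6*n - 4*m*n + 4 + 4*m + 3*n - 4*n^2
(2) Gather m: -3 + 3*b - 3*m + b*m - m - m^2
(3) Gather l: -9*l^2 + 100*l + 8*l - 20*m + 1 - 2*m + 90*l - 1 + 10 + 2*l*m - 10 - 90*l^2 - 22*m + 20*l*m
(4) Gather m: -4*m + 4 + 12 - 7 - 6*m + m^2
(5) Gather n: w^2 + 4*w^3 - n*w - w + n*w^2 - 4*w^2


(1) = m*(-4*n - 4) - 4*n^2 - 3*n + 1
(2) = 3*b - m^2 + m*(b - 4) - 3
(3) = -99*l^2 + l*(22*m + 198) - 44*m
(4) = m^2 - 10*m + 9
(5) = n*(w^2 - w) + 4*w^3 - 3*w^2 - w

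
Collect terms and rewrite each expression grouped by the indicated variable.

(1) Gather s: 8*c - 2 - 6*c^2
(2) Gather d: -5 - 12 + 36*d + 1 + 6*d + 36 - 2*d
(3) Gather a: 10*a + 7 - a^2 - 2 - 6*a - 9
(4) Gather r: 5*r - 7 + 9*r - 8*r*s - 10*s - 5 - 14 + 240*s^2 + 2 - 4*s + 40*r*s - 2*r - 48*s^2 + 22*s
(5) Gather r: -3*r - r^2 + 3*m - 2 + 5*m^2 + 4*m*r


(1) = -6*c^2 + 8*c - 2
(2) = 40*d + 20
(3) = -a^2 + 4*a - 4
(4) = r*(32*s + 12) + 192*s^2 + 8*s - 24
(5) = 5*m^2 + 3*m - r^2 + r*(4*m - 3) - 2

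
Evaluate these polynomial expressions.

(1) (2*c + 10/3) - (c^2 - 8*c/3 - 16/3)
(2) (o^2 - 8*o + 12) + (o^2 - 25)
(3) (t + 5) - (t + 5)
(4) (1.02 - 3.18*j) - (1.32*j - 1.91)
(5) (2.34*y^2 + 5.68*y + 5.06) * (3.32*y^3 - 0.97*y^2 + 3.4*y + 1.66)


(1) = -c^2 + 14*c/3 + 26/3
(2) = 2*o^2 - 8*o - 13
(3) = 0
(4) = 2.93 - 4.5*j
(5) = 7.7688*y^5 + 16.5878*y^4 + 19.2456*y^3 + 18.2882*y^2 + 26.6328*y + 8.3996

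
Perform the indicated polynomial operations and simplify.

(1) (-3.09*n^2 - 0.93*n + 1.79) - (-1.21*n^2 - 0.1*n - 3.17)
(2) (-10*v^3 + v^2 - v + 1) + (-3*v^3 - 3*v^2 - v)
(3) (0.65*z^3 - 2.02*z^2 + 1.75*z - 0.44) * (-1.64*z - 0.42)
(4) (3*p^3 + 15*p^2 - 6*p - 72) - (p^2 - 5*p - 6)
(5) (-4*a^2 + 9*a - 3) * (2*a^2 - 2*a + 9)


(1) = -1.88*n^2 - 0.83*n + 4.96
(2) = -13*v^3 - 2*v^2 - 2*v + 1
(3) = -1.066*z^4 + 3.0398*z^3 - 2.0216*z^2 - 0.0134*z + 0.1848
(4) = 3*p^3 + 14*p^2 - p - 66
(5) = -8*a^4 + 26*a^3 - 60*a^2 + 87*a - 27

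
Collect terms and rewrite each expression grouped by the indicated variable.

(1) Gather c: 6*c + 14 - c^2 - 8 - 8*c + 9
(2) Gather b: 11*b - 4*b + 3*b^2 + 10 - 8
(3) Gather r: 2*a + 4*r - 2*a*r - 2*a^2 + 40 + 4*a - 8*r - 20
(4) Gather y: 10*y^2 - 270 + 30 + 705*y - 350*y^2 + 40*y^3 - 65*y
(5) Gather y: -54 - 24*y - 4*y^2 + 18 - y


(1) = -c^2 - 2*c + 15
(2) = 3*b^2 + 7*b + 2
(3) = -2*a^2 + 6*a + r*(-2*a - 4) + 20
(4) = 40*y^3 - 340*y^2 + 640*y - 240
(5) = -4*y^2 - 25*y - 36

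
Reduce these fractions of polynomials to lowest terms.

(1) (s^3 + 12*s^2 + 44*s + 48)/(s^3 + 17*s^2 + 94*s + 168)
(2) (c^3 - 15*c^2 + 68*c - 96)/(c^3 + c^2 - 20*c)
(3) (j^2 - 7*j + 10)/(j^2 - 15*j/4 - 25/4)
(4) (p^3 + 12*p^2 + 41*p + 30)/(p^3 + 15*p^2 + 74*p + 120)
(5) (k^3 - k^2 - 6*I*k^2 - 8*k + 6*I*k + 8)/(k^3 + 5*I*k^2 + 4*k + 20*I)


(1) = (s + 2)/(s + 7)
(2) = (c^2 - 11*c + 24)/(c^2 + 5*c)
(3) = (4*j - 8)/(4*j + 5)
(4) = (p + 1)/(p + 4)
(5) = (k^2 + k*(-1 - 4*I) + 4*I)/(k^2 + 7*I*k - 10)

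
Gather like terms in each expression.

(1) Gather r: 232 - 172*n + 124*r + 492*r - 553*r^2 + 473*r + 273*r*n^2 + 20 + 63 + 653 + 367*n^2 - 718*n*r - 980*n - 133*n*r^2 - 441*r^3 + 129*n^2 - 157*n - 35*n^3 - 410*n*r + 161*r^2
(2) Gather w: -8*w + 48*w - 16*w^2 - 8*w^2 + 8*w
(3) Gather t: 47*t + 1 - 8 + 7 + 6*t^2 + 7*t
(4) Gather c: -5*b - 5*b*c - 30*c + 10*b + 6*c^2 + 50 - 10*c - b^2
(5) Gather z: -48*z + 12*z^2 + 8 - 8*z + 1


(1) = -35*n^3 + 496*n^2 - 1309*n - 441*r^3 + r^2*(-133*n - 392) + r*(273*n^2 - 1128*n + 1089) + 968
(2) = -24*w^2 + 48*w
(3) = 6*t^2 + 54*t
(4) = -b^2 + 5*b + 6*c^2 + c*(-5*b - 40) + 50
(5) = 12*z^2 - 56*z + 9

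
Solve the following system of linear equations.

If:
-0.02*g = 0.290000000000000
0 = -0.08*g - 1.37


Then:
No Solution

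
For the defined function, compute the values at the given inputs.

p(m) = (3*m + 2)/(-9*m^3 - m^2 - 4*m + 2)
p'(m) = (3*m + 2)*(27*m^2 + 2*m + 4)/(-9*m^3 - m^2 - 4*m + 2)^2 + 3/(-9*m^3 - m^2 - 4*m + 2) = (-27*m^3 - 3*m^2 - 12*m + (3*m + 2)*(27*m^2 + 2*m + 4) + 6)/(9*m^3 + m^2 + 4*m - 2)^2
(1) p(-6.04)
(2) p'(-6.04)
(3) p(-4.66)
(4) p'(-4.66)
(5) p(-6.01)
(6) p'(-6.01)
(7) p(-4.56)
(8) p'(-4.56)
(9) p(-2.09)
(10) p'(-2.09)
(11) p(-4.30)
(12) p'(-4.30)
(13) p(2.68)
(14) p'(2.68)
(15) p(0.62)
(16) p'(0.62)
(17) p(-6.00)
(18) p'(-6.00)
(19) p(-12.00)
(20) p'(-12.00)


(1) = -0.01
(2) = -0.00
(3) = -0.01
(4) = -0.01
(5) = -0.01
(6) = -0.00
(7) = -0.01
(8) = -0.01
(9) = -0.05
(10) = -0.03
(11) = -0.02
(12) = -0.01
(13) = -0.05
(14) = 0.04
(15) = -1.28
(16) = 5.66
(17) = -0.01
(18) = -0.00
(19) = -0.00
(20) = -0.00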